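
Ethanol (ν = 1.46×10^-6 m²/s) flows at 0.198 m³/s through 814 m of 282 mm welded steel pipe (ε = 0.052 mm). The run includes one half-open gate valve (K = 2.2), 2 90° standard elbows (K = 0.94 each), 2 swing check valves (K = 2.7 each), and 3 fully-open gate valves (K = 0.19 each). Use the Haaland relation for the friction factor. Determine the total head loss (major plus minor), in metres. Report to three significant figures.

V = 4Q/(πD²) = 3.170 m/s; V²/2g = 0.5122 m
Re = 6.12×10^5, ε/D = 1.84×10^-4 → f = 0.01489 (Haaland)
Major: h_f = f(L/D)·V²/2g = 0.01489·2887·0.5122 = 22.02 m
Minor: ΣK = 10.1; h_m = ΣK·V²/2g = 5.148 m
Total H_L = 22.02 + 5.148 = 27.17 m

H_L ≈ 27.2 m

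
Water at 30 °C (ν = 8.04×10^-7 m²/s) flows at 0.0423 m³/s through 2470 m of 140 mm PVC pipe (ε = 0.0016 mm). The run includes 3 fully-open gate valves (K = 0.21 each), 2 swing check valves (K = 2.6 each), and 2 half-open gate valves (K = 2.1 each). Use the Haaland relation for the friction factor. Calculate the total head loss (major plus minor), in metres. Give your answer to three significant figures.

H_L ≈ 94.1 m

V = 4Q/(πD²) = 2.748 m/s; V²/2g = 0.3848 m
Re = 4.78×10^5, ε/D = 1.14×10^-5 → f = 0.01329 (Haaland)
Major: h_f = f(L/D)·V²/2g = 0.01329·17643·0.3848 = 90.26 m
Minor: ΣK = 10.0; h_m = ΣK·V²/2g = 3.860 m
Total H_L = 90.26 + 3.860 = 94.12 m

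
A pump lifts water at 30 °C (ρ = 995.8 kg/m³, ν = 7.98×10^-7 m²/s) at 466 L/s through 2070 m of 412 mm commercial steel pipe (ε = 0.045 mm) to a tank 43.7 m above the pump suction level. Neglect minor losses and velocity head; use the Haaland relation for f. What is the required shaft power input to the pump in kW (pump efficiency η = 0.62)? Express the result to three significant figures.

V = 4Q/(πD²) = 3.495 m/s; Re = 1.80×10^6; ε/D = 1.09×10^-4; f = 0.01296
h_f = f(L/D)V²/2g = 40.56 m
Total head H = z + h_f = 43.7 + 40.56 = 84.26 m
P_hyd = ρgQH = 995.8·9.81·0.466·84.26 = 383.6 kW
P_shaft = P_hyd/η = 383.6/0.62 = 618.6 kW

P_shaft ≈ 619 kW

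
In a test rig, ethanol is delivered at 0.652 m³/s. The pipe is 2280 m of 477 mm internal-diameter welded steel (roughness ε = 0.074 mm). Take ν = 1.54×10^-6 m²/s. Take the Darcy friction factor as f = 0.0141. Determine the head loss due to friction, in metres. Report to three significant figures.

h_f ≈ 45.7 m

V = 4Q/(πD²) = 4·0.652/(π·0.477²) = 3.649 m/s
h_f = f(L/D)V²/(2g) = 0.01410·(2280/0.477)·3.649²/(2·9.81) = 45.73 m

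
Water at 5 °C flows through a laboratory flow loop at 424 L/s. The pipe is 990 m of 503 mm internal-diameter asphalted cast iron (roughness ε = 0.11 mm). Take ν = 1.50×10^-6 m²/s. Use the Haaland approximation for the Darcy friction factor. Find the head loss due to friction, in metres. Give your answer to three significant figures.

h_f ≈ 6.89 m

V = 4Q/(πD²) = 4·0.424/(π·0.503²) = 2.134 m/s
Re = VD/ν = 2.134·0.503/1.50×10^-6 = 7.16×10^5 → turbulent
ε/D = 0.11/503 = 2.19×10^-4
Haaland: f = 0.01508
h_f = f(L/D)V²/(2g) = 0.01508·(990/0.503)·2.134²/(2·9.81) = 6.886 m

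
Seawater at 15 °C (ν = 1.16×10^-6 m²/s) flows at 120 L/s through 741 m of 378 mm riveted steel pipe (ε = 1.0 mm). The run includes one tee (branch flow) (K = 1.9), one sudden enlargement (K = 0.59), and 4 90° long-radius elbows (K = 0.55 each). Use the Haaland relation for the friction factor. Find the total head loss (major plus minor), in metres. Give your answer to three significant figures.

V = 4Q/(πD²) = 1.069 m/s; V²/2g = 0.05828 m
Re = 3.48×10^5, ε/D = 0.00265 → f = 0.02569 (Haaland)
Major: h_f = f(L/D)·V²/2g = 0.02569·1960·0.05828 = 2.936 m
Minor: ΣK = 4.69; h_m = ΣK·V²/2g = 0.2733 m
Total H_L = 2.936 + 0.2733 = 3.209 m

H_L ≈ 3.21 m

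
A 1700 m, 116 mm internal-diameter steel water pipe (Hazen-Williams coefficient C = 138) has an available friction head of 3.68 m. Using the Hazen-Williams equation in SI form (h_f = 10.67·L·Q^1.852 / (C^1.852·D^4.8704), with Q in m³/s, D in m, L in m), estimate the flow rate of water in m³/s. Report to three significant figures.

Rearranging: Q = [h_f·C^1.852·D^4.8704 / (10.67·L)]^(1/1.852)
Q = [3.68·138^1.852·0.116^4.8704 / (10.67·1700)]^0.540 = 0.004849 m³/s

Q ≈ 0.00485 m³/s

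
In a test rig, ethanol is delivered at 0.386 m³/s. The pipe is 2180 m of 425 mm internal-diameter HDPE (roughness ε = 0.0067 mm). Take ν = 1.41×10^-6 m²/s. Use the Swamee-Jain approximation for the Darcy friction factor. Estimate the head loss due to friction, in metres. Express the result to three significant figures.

V = 4Q/(πD²) = 4·0.386/(π·0.425²) = 2.721 m/s
Re = VD/ν = 2.721·0.425/1.41×10^-6 = 8.20×10^5 → turbulent
ε/D = 0.0067/425 = 1.58×10^-5
Swamee-Jain: f = 0.01234
h_f = f(L/D)V²/(2g) = 0.01234·(2180/0.425)·2.721²/(2·9.81) = 23.89 m

h_f ≈ 23.9 m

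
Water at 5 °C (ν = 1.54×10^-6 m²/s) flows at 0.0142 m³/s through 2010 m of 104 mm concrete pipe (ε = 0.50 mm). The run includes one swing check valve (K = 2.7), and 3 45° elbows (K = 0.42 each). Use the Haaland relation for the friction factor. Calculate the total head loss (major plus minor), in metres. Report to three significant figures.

V = 4Q/(πD²) = 1.672 m/s; V²/2g = 0.1424 m
Re = 1.13×10^5, ε/D = 0.00481 → f = 0.03084 (Haaland)
Major: h_f = f(L/D)·V²/2g = 0.03084·19327·0.1424 = 84.90 m
Minor: ΣK = 3.96; h_m = ΣK·V²/2g = 0.5640 m
Total H_L = 84.90 + 0.5640 = 85.46 m

H_L ≈ 85.5 m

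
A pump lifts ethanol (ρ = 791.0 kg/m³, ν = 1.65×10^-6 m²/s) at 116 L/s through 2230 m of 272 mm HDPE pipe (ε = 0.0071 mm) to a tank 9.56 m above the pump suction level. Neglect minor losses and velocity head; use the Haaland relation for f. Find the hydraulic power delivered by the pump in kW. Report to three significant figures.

V = 4Q/(πD²) = 1.996 m/s; Re = 3.29×10^5; ε/D = 2.61×10^-5; f = 0.01433
h_f = f(L/D)V²/2g = 23.87 m
Total head H = z + h_f = 9.56 + 23.87 = 33.43 m
P_hyd = ρgQH = 791.0·9.81·0.116·33.43 = 30.09 kW

P_hyd ≈ 30.1 kW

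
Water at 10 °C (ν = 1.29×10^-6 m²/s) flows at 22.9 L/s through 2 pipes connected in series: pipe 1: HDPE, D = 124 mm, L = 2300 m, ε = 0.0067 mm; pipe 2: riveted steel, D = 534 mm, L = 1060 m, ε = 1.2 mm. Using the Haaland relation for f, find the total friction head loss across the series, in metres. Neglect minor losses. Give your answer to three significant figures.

H ≈ 54.8 m

Pipe 1: V = 1.896 m/s, Re = 1.82×10^5, ε/D = 5.40×10^-5, f = 0.01612, h_1 = f(L/D)V²/2g = 54.81 m
Pipe 2: V = 0.1022 m/s, Re = 4.23×10^4, ε/D = 0.00225, f = 0.02726, h_2 = f(L/D)V²/2g = 0.02884 m
Series → Q common, losses add: H = Σh = 54.84 m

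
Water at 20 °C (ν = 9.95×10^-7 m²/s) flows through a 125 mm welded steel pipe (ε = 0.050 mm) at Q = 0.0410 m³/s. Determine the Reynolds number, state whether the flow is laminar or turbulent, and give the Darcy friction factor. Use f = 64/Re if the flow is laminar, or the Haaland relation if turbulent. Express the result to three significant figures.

Re ≈ 4.20×10^5; turbulent; f ≈ 0.0171

V = 4Q/(πD²) = 3.341 m/s
Re = VD/ν = 3.341·0.125/9.95×10^-7 = 4.20×10^5
Re > 4000 → turbulent; ε/D = 4.00×10^-4
Haaland: f = 0.01707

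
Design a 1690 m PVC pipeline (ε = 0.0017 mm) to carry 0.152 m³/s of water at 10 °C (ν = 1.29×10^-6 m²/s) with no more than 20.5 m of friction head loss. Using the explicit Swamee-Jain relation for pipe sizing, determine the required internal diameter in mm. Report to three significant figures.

D ≈ 294 mm

Swamee-Jain (Type III): D = 0.66·[ε^1.25·(LQ²/(gh_f))^4.75 + ν·Q^9.4·(L/(gh_f))^5.2]^0.04
LQ²/(gh_f) = 0.1942; L/(gh_f) = 8.404
Term 1 = ε^1.25·(…)^4.75 = 2.55×10^-11; Term 2 = ν·Q^9.4·(…)^5.2 = 1.69×10^-9
D = 0.66·(2.55×10^-11 + 1.69×10^-9)^0.04 = 0.2944 m = 294 mm
Check: V = 2.23 m/s, Re = 5.10×10^5, f = 0.01314, h_f = 19.2 m ≈ 20.5 m ✓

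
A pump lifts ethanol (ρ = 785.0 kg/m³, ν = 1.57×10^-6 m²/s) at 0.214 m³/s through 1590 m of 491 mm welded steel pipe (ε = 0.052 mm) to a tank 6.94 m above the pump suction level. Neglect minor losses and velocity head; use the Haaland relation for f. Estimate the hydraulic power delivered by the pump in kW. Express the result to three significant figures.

P_hyd ≈ 16.6 kW

V = 4Q/(πD²) = 1.130 m/s; Re = 3.53×10^5; ε/D = 1.06×10^-4; f = 0.01495
h_f = f(L/D)V²/2g = 3.152 m
Total head H = z + h_f = 6.94 + 3.152 = 10.09 m
P_hyd = ρgQH = 785.0·9.81·0.214·10.09 = 16.63 kW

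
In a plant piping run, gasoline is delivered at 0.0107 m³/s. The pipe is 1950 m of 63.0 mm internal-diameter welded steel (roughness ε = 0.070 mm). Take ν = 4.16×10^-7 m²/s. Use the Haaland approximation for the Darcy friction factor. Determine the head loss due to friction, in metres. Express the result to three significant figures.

h_f ≈ 384 m

V = 4Q/(πD²) = 4·0.0107/(π·0.0630²) = 3.433 m/s
Re = VD/ν = 3.433·0.0630/4.16×10^-7 = 5.20×10^5 → turbulent
ε/D = 0.070/63.0 = 0.00111
Haaland: f = 0.02066
h_f = f(L/D)V²/(2g) = 0.02066·(1950/0.0630)·3.433²/(2·9.81) = 384.0 m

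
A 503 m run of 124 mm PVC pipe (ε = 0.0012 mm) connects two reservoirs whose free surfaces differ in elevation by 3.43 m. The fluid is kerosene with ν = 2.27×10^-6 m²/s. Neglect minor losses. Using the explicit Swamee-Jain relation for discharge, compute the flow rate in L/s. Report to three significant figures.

Swamee-Jain (Type II): Q = -0.965·√(gD⁵h_f/L)·ln[ε/(3.7D) + √(3.17ν²L/(gD³h_f))]
√(gD⁵h_f/L) = √(9.81·0.124⁵·3.43/503) = 0.001400
ε/(3.7D) = 2.62×10^-6; √(3.17ν²L/(gD³h_f)) = 3.58×10^-4
Q = -0.965·0.001400·ln(3.605×10^-4) = 0.01071 m³/s
Check: V = 0.887 m/s, Re = 4.85×10^4, f = 0.02095, h_f = 3.41 m ≈ 3.43 m ✓

Q ≈ 10.7 L/s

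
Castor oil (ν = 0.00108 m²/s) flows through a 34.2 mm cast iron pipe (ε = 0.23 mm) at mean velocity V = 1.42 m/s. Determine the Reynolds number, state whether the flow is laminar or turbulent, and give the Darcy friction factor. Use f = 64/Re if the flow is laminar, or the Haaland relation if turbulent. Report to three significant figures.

Re = VD/ν = 1.420·0.0342/0.00108 = 45.0
Re < 2300 → laminar → f = 64/Re = 1.423

Re ≈ 45.0; laminar; f = 64/Re ≈ 1.42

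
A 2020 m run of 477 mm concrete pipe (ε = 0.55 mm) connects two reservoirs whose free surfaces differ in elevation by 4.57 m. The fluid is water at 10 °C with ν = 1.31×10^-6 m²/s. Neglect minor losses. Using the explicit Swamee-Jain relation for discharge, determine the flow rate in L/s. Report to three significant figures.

Swamee-Jain (Type II): Q = -0.965·√(gD⁵h_f/L)·ln[ε/(3.7D) + √(3.17ν²L/(gD³h_f))]
√(gD⁵h_f/L) = √(9.81·0.477⁵·4.57/2020) = 0.02341
ε/(3.7D) = 3.12×10^-4; √(3.17ν²L/(gD³h_f)) = 4.75×10^-5
Q = -0.965·0.02341·ln(3.592×10^-4) = 0.1792 m³/s
Check: V = 1.00 m/s, Re = 3.65×10^5, f = 0.02120, h_f = 4.60 m ≈ 4.57 m ✓

Q ≈ 179 L/s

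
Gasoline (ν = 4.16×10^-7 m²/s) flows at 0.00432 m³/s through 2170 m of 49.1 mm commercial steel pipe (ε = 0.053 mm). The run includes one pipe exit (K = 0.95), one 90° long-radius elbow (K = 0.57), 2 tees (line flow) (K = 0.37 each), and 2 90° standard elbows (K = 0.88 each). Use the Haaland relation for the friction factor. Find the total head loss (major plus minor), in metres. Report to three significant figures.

H_L ≈ 247 m

V = 4Q/(πD²) = 2.282 m/s; V²/2g = 0.2653 m
Re = 2.69×10^5, ε/D = 0.00108 → f = 0.02094 (Haaland)
Major: h_f = f(L/D)·V²/2g = 0.02094·44196·0.2653 = 245.5 m
Minor: ΣK = 4.02; h_m = ΣK·V²/2g = 1.067 m
Total H_L = 245.5 + 1.067 = 246.6 m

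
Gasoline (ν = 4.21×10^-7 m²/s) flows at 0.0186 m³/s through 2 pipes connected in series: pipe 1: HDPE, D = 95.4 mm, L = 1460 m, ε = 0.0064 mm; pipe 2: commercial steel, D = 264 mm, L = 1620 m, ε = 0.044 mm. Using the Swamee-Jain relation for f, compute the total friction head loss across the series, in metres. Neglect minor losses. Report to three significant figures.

Pipe 1: V = 2.602 m/s, Re = 5.90×10^5, ε/D = 6.71×10^-5, f = 0.01377, h_1 = f(L/D)V²/2g = 72.74 m
Pipe 2: V = 0.3398 m/s, Re = 2.13×10^5, ε/D = 1.67×10^-4, f = 0.01675, h_2 = f(L/D)V²/2g = 0.6048 m
Series → Q common, losses add: H = Σh = 73.35 m

H ≈ 73.3 m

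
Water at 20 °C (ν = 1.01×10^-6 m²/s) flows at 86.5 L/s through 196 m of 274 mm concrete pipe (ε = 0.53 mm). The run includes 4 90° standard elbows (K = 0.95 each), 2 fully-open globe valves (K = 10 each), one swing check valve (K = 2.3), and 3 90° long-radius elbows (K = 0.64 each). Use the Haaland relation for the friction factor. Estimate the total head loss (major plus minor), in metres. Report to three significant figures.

V = 4Q/(πD²) = 1.467 m/s; V²/2g = 0.1097 m
Re = 3.98×10^5, ε/D = 0.00193 → f = 0.02367 (Haaland)
Major: h_f = f(L/D)·V²/2g = 0.02367·715.3·0.1097 = 1.857 m
Minor: ΣK = 28.0; h_m = ΣK·V²/2g = 3.073 m
Total H_L = 1.857 + 3.073 = 4.931 m

H_L ≈ 4.93 m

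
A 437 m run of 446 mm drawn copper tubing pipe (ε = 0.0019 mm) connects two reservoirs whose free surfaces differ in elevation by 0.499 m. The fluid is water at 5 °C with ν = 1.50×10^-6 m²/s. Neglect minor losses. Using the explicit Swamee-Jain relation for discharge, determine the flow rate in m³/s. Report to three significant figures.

Q ≈ 0.127 m³/s

Swamee-Jain (Type II): Q = -0.965·√(gD⁵h_f/L)·ln[ε/(3.7D) + √(3.17ν²L/(gD³h_f))]
√(gD⁵h_f/L) = √(9.81·0.446⁵·0.499/437) = 0.01406
ε/(3.7D) = 1.15×10^-6; √(3.17ν²L/(gD³h_f)) = 8.47×10^-5
Q = -0.965·0.01406·ln(8.587×10^-5) = 0.1270 m³/s
Check: V = 0.813 m/s, Re = 2.42×10^5, f = 0.01502, h_f = 0.496 m ≈ 0.499 m ✓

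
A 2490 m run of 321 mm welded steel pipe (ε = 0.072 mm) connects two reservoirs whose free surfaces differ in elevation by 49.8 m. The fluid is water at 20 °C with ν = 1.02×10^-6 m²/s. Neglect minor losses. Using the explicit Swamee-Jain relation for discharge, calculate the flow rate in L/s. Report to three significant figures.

Q ≈ 234 L/s

Swamee-Jain (Type II): Q = -0.965·√(gD⁵h_f/L)·ln[ε/(3.7D) + √(3.17ν²L/(gD³h_f))]
√(gD⁵h_f/L) = √(9.81·0.321⁵·49.8/2490) = 0.02586
ε/(3.7D) = 6.06×10^-5; √(3.17ν²L/(gD³h_f)) = 2.25×10^-5
Q = -0.965·0.02586·ln(8.316×10^-5) = 0.2344 m³/s
Check: V = 2.90 m/s, Re = 9.12×10^5, f = 0.01511, h_f = 50.1 m ≈ 49.8 m ✓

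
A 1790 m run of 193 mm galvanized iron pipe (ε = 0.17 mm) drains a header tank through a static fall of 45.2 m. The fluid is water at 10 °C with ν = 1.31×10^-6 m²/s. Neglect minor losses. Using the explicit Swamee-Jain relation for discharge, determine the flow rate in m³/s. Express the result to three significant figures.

Q ≈ 0.0639 m³/s

Swamee-Jain (Type II): Q = -0.965·√(gD⁵h_f/L)·ln[ε/(3.7D) + √(3.17ν²L/(gD³h_f))]
√(gD⁵h_f/L) = √(9.81·0.193⁵·45.2/1790) = 0.008145
ε/(3.7D) = 2.38×10^-4; √(3.17ν²L/(gD³h_f)) = 5.53×10^-5
Q = -0.965·0.008145·ln(2.933×10^-4) = 0.06393 m³/s
Check: V = 2.19 m/s, Re = 3.22×10^5, f = 0.02017, h_f = 45.5 m ≈ 45.2 m ✓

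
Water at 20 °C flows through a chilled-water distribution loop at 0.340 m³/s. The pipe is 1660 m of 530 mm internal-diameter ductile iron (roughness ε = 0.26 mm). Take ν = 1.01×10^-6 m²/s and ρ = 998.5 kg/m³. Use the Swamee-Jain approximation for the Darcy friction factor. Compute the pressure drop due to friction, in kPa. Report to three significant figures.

V = 4Q/(πD²) = 4·0.340/(π·0.530²) = 1.541 m/s
Re = VD/ν = 1.541·0.530/1.01×10^-6 = 8.09×10^5 → turbulent
ε/D = 0.26/530 = 4.91×10^-4
Swamee-Jain: f = 0.01736
h_f = f(L/D)V²/(2g) = 0.01736·(1660/0.530)·1.541²/(2·9.81) = 6.581 m
Δp = ρg·h_f = 998.5·9.81·6.581 = 64.46 kPa

Δp ≈ 64.5 kPa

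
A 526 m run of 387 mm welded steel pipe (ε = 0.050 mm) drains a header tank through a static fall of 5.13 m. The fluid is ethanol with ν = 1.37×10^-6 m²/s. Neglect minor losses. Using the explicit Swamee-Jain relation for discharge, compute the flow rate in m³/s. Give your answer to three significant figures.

Swamee-Jain (Type II): Q = -0.965·√(gD⁵h_f/L)·ln[ε/(3.7D) + √(3.17ν²L/(gD³h_f))]
√(gD⁵h_f/L) = √(9.81·0.387⁵·5.13/526) = 0.02882
ε/(3.7D) = 3.49×10^-5; √(3.17ν²L/(gD³h_f)) = 3.28×10^-5
Q = -0.965·0.02882·ln(6.767×10^-5) = 0.2670 m³/s
Check: V = 2.27 m/s, Re = 6.41×10^5, f = 0.01444, h_f = 5.15 m ≈ 5.13 m ✓

Q ≈ 0.267 m³/s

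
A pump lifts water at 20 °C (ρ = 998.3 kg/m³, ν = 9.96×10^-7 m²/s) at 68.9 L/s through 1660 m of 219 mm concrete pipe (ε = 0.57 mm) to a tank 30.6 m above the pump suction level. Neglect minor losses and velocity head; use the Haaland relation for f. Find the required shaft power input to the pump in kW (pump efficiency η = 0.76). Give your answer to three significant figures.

P_shaft ≈ 56.5 kW

V = 4Q/(πD²) = 1.829 m/s; Re = 4.02×10^5; ε/D = 0.00260; f = 0.02553
h_f = f(L/D)V²/2g = 33.00 m
Total head H = z + h_f = 30.6 + 33.00 = 63.60 m
P_hyd = ρgQH = 998.3·9.81·0.0689·63.60 = 42.92 kW
P_shaft = P_hyd/η = 42.92/0.76 = 56.47 kW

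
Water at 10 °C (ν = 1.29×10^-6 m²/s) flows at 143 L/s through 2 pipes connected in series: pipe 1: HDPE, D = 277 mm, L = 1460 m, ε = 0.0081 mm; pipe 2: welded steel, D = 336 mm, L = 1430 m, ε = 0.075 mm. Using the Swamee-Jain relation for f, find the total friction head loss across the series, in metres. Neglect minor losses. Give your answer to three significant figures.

H ≈ 29.4 m

Pipe 1: V = 2.373 m/s, Re = 5.10×10^5, ε/D = 2.92×10^-5, f = 0.01350, h_1 = f(L/D)V²/2g = 20.43 m
Pipe 2: V = 1.613 m/s, Re = 4.20×10^5, ε/D = 2.23×10^-4, f = 0.01596, h_2 = f(L/D)V²/2g = 9.005 m
Series → Q common, losses add: H = Σh = 29.43 m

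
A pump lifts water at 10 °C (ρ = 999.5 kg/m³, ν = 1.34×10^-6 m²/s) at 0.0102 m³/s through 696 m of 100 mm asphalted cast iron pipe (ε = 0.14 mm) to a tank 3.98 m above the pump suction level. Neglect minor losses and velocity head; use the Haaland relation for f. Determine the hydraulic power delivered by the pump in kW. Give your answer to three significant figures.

V = 4Q/(πD²) = 1.299 m/s; Re = 9.69×10^4; ε/D = 0.00140; f = 0.02332
h_f = f(L/D)V²/2g = 13.95 m
Total head H = z + h_f = 3.98 + 13.95 = 17.93 m
P_hyd = ρgQH = 999.5·9.81·0.0102·17.93 = 1.794 kW

P_hyd ≈ 1.79 kW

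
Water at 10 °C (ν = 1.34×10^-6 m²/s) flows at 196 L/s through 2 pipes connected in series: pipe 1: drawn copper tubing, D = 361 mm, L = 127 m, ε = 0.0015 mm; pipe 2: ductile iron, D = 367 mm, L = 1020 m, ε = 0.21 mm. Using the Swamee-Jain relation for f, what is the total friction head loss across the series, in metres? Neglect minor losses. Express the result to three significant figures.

Pipe 1: V = 1.915 m/s, Re = 5.16×10^5, ε/D = 4.16×10^-6, f = 0.01309, h_1 = f(L/D)V²/2g = 0.8604 m
Pipe 2: V = 1.853 m/s, Re = 5.07×10^5, ε/D = 5.72×10^-4, f = 0.01820, h_2 = f(L/D)V²/2g = 8.851 m
Series → Q common, losses add: H = Σh = 9.712 m

H ≈ 9.71 m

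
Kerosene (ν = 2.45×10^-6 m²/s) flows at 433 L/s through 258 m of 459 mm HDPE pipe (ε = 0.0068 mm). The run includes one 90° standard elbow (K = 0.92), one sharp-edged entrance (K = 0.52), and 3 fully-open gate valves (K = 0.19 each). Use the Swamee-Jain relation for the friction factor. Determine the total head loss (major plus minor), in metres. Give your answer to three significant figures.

H_L ≈ 3.32 m

V = 4Q/(πD²) = 2.617 m/s; V²/2g = 0.3490 m
Re = 4.90×10^5, ε/D = 1.48×10^-5 → f = 0.01337 (Swamee-Jain)
Major: h_f = f(L/D)·V²/2g = 0.01337·562.1·0.3490 = 2.623 m
Minor: ΣK = 2.01; h_m = ΣK·V²/2g = 0.7015 m
Total H_L = 2.623 + 0.7015 = 3.324 m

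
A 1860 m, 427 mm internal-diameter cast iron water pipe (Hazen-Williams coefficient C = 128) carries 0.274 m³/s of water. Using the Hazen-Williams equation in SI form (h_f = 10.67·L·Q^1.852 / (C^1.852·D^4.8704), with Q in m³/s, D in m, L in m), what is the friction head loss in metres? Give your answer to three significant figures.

h_f = 10.67·1860·0.274^1.852 / (128^1.852·0.427^4.8704) = 14.25 m

h_f ≈ 14.2 m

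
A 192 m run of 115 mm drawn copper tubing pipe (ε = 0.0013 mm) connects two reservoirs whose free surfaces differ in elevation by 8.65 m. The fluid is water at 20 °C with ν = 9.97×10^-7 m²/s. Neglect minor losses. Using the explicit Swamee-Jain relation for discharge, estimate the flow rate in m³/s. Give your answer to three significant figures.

Q ≈ 0.0275 m³/s

Swamee-Jain (Type II): Q = -0.965·√(gD⁵h_f/L)·ln[ε/(3.7D) + √(3.17ν²L/(gD³h_f))]
√(gD⁵h_f/L) = √(9.81·0.115⁵·8.65/192) = 0.002982
ε/(3.7D) = 3.06×10^-6; √(3.17ν²L/(gD³h_f)) = 6.85×10^-5
Q = -0.965·0.002982·ln(7.152×10^-5) = 0.02746 m³/s
Check: V = 2.64 m/s, Re = 3.05×10^5, f = 0.01446, h_f = 8.60 m ≈ 8.65 m ✓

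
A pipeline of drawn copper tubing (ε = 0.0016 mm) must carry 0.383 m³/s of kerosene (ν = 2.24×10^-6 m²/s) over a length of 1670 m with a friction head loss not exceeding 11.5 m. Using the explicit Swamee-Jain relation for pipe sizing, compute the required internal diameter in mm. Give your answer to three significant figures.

D ≈ 479 mm

Swamee-Jain (Type III): D = 0.66·[ε^1.25·(LQ²/(gh_f))^4.75 + ν·Q^9.4·(L/(gh_f))^5.2]^0.04
LQ²/(gh_f) = 2.171; L/(gh_f) = 14.80
Term 1 = ε^1.25·(…)^4.75 = 2.26×10^-6; Term 2 = ν·Q^9.4·(…)^5.2 = 3.30×10^-4
D = 0.66·(2.26×10^-6 + 3.30×10^-4)^0.04 = 0.4791 m = 479 mm
Check: V = 2.12 m/s, Re = 4.54×10^5, f = 0.01337, h_f = 10.7 m ≈ 11.5 m ✓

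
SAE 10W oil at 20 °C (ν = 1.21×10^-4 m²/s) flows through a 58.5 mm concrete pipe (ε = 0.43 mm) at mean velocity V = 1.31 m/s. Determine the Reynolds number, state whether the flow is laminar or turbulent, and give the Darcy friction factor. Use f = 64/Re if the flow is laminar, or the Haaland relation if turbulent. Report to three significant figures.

Re ≈ 633; laminar; f = 64/Re ≈ 0.101

Re = VD/ν = 1.310·0.0585/1.21×10^-4 = 633
Re < 2300 → laminar → f = 64/Re = 0.1011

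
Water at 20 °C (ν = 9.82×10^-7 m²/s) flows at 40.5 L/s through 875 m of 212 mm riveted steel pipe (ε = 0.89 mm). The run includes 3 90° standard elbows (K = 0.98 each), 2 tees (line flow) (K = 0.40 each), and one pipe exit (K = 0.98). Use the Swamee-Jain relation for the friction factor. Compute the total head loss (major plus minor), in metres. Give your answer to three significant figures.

H_L ≈ 8.46 m

V = 4Q/(πD²) = 1.147 m/s; V²/2g = 0.06709 m
Re = 2.48×10^5, ε/D = 0.00420 → f = 0.02941 (Swamee-Jain)
Major: h_f = f(L/D)·V²/2g = 0.02941·4127·0.06709 = 8.145 m
Minor: ΣK = 4.72; h_m = ΣK·V²/2g = 0.3167 m
Total H_L = 8.145 + 0.3167 = 8.462 m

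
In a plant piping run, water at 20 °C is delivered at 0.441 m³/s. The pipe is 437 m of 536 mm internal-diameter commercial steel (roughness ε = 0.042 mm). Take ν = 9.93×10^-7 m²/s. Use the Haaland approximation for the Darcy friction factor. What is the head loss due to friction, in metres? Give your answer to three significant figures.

h_f ≈ 2.05 m

V = 4Q/(πD²) = 4·0.441/(π·0.536²) = 1.954 m/s
Re = VD/ν = 1.954·0.536/9.93×10^-7 = 1.05×10^6 → turbulent
ε/D = 0.042/536 = 7.84×10^-5
Haaland: f = 0.01293
h_f = f(L/D)V²/(2g) = 0.01293·(437/0.536)·1.954²/(2·9.81) = 2.053 m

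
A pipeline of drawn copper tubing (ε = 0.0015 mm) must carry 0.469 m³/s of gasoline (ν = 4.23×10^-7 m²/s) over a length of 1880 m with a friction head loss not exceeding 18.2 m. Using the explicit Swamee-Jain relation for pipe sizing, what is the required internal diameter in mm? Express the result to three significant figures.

Swamee-Jain (Type III): D = 0.66·[ε^1.25·(LQ²/(gh_f))^4.75 + ν·Q^9.4·(L/(gh_f))^5.2]^0.04
LQ²/(gh_f) = 2.316; L/(gh_f) = 10.53
Term 1 = ε^1.25·(…)^4.75 = 2.84×10^-6; Term 2 = ν·Q^9.4·(…)^5.2 = 7.11×10^-5
D = 0.66·(2.84×10^-6 + 7.11×10^-5)^0.04 = 0.4511 m = 451 mm
Check: V = 2.93 m/s, Re = 3.13×10^6, f = 0.009835, h_f = 18.0 m ≈ 18.2 m ✓

D ≈ 451 mm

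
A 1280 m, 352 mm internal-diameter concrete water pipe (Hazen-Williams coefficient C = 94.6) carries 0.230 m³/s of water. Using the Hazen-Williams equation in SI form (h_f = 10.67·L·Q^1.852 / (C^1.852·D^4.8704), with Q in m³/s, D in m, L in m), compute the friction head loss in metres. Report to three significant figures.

h_f ≈ 31.8 m

h_f = 10.67·1280·0.230^1.852 / (94.6^1.852·0.352^4.8704) = 31.80 m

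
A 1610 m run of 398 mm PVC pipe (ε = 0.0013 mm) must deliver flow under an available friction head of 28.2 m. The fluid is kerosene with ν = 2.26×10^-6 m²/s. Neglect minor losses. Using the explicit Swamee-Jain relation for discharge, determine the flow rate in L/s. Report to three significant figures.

Q ≈ 405 L/s

Swamee-Jain (Type II): Q = -0.965·√(gD⁵h_f/L)·ln[ε/(3.7D) + √(3.17ν²L/(gD³h_f))]
√(gD⁵h_f/L) = √(9.81·0.398⁵·28.2/1610) = 0.04142
ε/(3.7D) = 8.83×10^-7; √(3.17ν²L/(gD³h_f)) = 3.87×10^-5
Q = -0.965·0.04142·ln(3.954×10^-5) = 0.4053 m³/s
Check: V = 3.26 m/s, Re = 5.74×10^5, f = 0.01283, h_f = 28.1 m ≈ 28.2 m ✓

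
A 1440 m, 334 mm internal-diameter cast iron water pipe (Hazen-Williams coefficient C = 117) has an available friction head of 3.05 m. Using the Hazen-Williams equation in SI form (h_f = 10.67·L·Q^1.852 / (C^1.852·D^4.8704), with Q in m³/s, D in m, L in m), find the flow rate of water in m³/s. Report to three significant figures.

Q ≈ 0.0656 m³/s

Rearranging: Q = [h_f·C^1.852·D^4.8704 / (10.67·L)]^(1/1.852)
Q = [3.05·117^1.852·0.334^4.8704 / (10.67·1440)]^0.540 = 0.06557 m³/s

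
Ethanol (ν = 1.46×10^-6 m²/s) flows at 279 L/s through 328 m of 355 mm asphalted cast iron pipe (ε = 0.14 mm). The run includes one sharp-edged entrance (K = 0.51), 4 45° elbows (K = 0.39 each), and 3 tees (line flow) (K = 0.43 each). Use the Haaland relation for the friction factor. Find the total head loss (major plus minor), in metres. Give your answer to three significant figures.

H_L ≈ 7.58 m

V = 4Q/(πD²) = 2.819 m/s; V²/2g = 0.4050 m
Re = 6.85×10^5, ε/D = 3.94×10^-4 → f = 0.01662 (Haaland)
Major: h_f = f(L/D)·V²/2g = 0.01662·923.9·0.4050 = 6.218 m
Minor: ΣK = 3.36; h_m = ΣK·V²/2g = 1.361 m
Total H_L = 6.218 + 1.361 = 7.579 m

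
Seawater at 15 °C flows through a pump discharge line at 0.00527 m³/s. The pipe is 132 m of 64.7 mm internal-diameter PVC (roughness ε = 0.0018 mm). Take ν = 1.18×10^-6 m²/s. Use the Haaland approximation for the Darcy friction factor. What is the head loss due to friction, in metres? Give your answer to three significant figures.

h_f ≈ 4.92 m

V = 4Q/(πD²) = 4·0.00527/(π·0.0647²) = 1.603 m/s
Re = VD/ν = 1.603·0.0647/1.18×10^-6 = 8.79×10^4 → turbulent
ε/D = 0.0018/64.7 = 2.78×10^-5
Haaland: f = 0.01842
h_f = f(L/D)V²/(2g) = 0.01842·(132/0.0647)·1.603²/(2·9.81) = 4.920 m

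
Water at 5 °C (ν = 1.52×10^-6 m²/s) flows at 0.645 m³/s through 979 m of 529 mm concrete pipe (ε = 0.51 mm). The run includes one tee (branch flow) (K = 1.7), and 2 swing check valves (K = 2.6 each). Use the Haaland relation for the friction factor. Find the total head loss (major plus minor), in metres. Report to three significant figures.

H_L ≈ 19.1 m

V = 4Q/(πD²) = 2.935 m/s; V²/2g = 0.4390 m
Re = 1.02×10^6, ε/D = 9.64×10^-4 → f = 0.01977 (Haaland)
Major: h_f = f(L/D)·V²/2g = 0.01977·1851·0.4390 = 16.06 m
Minor: ΣK = 6.90; h_m = ΣK·V²/2g = 3.029 m
Total H_L = 16.06 + 3.029 = 19.09 m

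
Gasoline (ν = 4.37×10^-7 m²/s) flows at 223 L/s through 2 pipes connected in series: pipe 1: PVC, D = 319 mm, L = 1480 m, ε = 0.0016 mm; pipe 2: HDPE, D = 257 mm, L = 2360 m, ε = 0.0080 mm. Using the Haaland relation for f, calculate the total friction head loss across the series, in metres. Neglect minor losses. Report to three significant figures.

Pipe 1: V = 2.790 m/s, Re = 2.04×10^6, ε/D = 5.02×10^-6, f = 0.01046, h_1 = f(L/D)V²/2g = 19.25 m
Pipe 2: V = 4.299 m/s, Re = 2.53×10^6, ε/D = 3.11×10^-5, f = 0.01100, h_2 = f(L/D)V²/2g = 95.17 m
Series → Q common, losses add: H = Σh = 114.4 m

H ≈ 114 m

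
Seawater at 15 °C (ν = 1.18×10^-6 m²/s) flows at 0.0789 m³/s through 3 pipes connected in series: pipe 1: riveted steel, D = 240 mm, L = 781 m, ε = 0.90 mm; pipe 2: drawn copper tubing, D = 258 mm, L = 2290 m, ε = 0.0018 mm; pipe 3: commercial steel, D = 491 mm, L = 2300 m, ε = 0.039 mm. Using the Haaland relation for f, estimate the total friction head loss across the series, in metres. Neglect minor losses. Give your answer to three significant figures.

H ≈ 29.5 m

Pipe 1: V = 1.744 m/s, Re = 3.55×10^5, ε/D = 0.00375, f = 0.02824, h_1 = f(L/D)V²/2g = 14.25 m
Pipe 2: V = 1.509 m/s, Re = 3.30×10^5, ε/D = 6.98×10^-6, f = 0.01415, h_2 = f(L/D)V²/2g = 14.58 m
Pipe 3: V = 0.4167 m/s, Re = 1.73×10^5, ε/D = 7.94×10^-5, f = 0.01643, h_3 = f(L/D)V²/2g = 0.6813 m
Series → Q common, losses add: H = Σh = 29.51 m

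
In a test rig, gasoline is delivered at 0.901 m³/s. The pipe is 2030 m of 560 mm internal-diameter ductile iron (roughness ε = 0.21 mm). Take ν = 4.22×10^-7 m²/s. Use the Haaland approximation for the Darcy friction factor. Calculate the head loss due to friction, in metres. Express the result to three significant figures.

V = 4Q/(πD²) = 4·0.901/(π·0.560²) = 3.658 m/s
Re = VD/ν = 3.658·0.560/4.22×10^-7 = 4.85×10^6 → turbulent
ε/D = 0.21/560 = 3.75×10^-4
Haaland: f = 0.01582
h_f = f(L/D)V²/(2g) = 0.01582·(2030/0.560)·3.658²/(2·9.81) = 39.11 m

h_f ≈ 39.1 m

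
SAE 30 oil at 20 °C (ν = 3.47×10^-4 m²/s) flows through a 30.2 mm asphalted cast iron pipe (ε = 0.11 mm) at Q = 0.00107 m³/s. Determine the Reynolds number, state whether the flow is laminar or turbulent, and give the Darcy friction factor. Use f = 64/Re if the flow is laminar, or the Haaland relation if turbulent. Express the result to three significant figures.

Re ≈ 130; laminar; f = 64/Re ≈ 0.492

V = 4Q/(πD²) = 1.494 m/s
Re = VD/ν = 1.494·0.0302/3.47×10^-4 = 130
Re < 2300 → laminar → f = 64/Re = 0.4923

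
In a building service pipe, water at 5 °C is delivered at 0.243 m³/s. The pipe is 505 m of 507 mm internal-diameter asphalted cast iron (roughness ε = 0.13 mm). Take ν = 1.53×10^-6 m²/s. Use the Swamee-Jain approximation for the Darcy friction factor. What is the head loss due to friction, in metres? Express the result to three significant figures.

h_f ≈ 1.20 m

V = 4Q/(πD²) = 4·0.243/(π·0.507²) = 1.204 m/s
Re = VD/ν = 1.204·0.507/1.53×10^-6 = 3.99×10^5 → turbulent
ε/D = 0.13/507 = 2.56×10^-4
Swamee-Jain: f = 0.01631
h_f = f(L/D)V²/(2g) = 0.01631·(505/0.507)·1.204²/(2·9.81) = 1.200 m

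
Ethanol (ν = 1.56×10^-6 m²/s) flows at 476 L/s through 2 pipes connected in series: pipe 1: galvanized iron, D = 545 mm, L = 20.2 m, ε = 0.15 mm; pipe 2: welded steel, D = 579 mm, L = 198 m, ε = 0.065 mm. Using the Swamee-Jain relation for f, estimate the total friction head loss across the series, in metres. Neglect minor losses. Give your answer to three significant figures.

H ≈ 0.932 m

Pipe 1: V = 2.040 m/s, Re = 7.13×10^5, ε/D = 2.75×10^-4, f = 0.01580, h_1 = f(L/D)V²/2g = 0.1243 m
Pipe 2: V = 1.808 m/s, Re = 6.71×10^5, ε/D = 1.12×10^-4, f = 0.01417, h_2 = f(L/D)V²/2g = 0.8072 m
Series → Q common, losses add: H = Σh = 0.9315 m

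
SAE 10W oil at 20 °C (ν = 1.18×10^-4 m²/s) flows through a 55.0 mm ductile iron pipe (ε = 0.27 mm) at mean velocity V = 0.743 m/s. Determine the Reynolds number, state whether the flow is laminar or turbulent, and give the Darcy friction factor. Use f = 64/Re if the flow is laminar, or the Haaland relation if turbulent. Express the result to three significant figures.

Re = VD/ν = 0.7430·0.0550/1.18×10^-4 = 346
Re < 2300 → laminar → f = 64/Re = 0.1848

Re ≈ 346; laminar; f = 64/Re ≈ 0.185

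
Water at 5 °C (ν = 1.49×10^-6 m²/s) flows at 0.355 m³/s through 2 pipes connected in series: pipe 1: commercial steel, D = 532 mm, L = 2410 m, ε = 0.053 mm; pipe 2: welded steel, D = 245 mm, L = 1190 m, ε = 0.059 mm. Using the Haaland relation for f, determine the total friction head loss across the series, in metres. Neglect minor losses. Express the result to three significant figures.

H ≈ 217 m

Pipe 1: V = 1.597 m/s, Re = 5.70×10^5, ε/D = 9.96×10^-5, f = 0.01405, h_1 = f(L/D)V²/2g = 8.274 m
Pipe 2: V = 7.530 m/s, Re = 1.24×10^6, ε/D = 2.41×10^-4, f = 0.01490, h_2 = f(L/D)V²/2g = 209.2 m
Series → Q common, losses add: H = Σh = 217.5 m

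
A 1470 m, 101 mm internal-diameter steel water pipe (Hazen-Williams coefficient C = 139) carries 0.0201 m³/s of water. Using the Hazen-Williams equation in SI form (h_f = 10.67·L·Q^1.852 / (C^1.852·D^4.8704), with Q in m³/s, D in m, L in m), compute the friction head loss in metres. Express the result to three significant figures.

h_f = 10.67·1470·0.0201^1.852 / (139^1.852·0.101^4.8704) = 85.80 m

h_f ≈ 85.8 m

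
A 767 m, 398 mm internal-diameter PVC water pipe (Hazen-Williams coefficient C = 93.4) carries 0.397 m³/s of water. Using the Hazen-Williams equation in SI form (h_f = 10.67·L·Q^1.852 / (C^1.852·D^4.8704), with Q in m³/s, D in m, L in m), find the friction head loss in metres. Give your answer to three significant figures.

h_f = 10.67·767·0.397^1.852 / (93.4^1.852·0.398^4.8704) = 29.48 m

h_f ≈ 29.5 m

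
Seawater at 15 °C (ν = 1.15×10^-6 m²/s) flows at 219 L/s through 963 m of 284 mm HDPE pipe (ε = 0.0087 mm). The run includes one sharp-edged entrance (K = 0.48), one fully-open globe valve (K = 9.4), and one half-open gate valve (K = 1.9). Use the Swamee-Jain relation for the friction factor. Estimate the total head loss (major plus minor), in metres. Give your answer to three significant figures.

V = 4Q/(πD²) = 3.457 m/s; V²/2g = 0.6092 m
Re = 8.54×10^5, ε/D = 3.06×10^-5 → f = 0.01256 (Swamee-Jain)
Major: h_f = f(L/D)·V²/2g = 0.01256·3391·0.6092 = 25.95 m
Minor: ΣK = 11.8; h_m = ΣK·V²/2g = 7.176 m
Total H_L = 25.95 + 7.176 = 33.13 m

H_L ≈ 33.1 m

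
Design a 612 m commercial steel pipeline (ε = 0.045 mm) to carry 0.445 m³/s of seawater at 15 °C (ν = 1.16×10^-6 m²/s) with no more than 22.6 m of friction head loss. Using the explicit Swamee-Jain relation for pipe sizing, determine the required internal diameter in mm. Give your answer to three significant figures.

D ≈ 363 mm

Swamee-Jain (Type III): D = 0.66·[ε^1.25·(LQ²/(gh_f))^4.75 + ν·Q^9.4·(L/(gh_f))^5.2]^0.04
LQ²/(gh_f) = 0.5466; L/(gh_f) = 2.760
Term 1 = ε^1.25·(…)^4.75 = 2.09×10^-7; Term 2 = ν·Q^9.4·(…)^5.2 = 1.13×10^-7
D = 0.66·(2.09×10^-7 + 1.13×10^-7)^0.04 = 0.3630 m = 363 mm
Check: V = 4.30 m/s, Re = 1.35×10^6, f = 0.01357, h_f = 21.6 m ≈ 22.6 m ✓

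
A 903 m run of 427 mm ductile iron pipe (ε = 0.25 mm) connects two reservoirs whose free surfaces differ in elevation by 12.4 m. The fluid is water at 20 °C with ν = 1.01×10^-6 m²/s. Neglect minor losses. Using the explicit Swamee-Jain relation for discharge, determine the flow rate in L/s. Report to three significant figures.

Swamee-Jain (Type II): Q = -0.965·√(gD⁵h_f/L)·ln[ε/(3.7D) + √(3.17ν²L/(gD³h_f))]
√(gD⁵h_f/L) = √(9.81·0.427⁵·12.4/903) = 0.04373
ε/(3.7D) = 1.58×10^-4; √(3.17ν²L/(gD³h_f)) = 1.76×10^-5
Q = -0.965·0.04373·ln(1.758×10^-4) = 0.3649 m³/s
Check: V = 2.55 m/s, Re = 1.08×10^6, f = 0.01782, h_f = 12.5 m ≈ 12.4 m ✓

Q ≈ 365 L/s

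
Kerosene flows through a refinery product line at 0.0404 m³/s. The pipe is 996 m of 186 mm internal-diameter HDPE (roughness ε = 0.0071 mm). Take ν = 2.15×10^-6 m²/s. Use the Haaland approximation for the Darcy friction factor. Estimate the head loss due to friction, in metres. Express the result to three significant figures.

h_f ≈ 10.3 m

V = 4Q/(πD²) = 4·0.0404/(π·0.186²) = 1.487 m/s
Re = VD/ν = 1.487·0.186/2.15×10^-6 = 1.29×10^5 → turbulent
ε/D = 0.0071/186 = 3.82×10^-5
Haaland: f = 0.01711
h_f = f(L/D)V²/(2g) = 0.01711·(996/0.186)·1.487²/(2·9.81) = 10.32 m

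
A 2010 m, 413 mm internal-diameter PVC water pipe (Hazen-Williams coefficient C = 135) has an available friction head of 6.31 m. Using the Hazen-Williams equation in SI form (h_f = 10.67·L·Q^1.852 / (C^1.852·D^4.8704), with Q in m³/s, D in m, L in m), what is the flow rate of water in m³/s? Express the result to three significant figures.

Rearranging: Q = [h_f·C^1.852·D^4.8704 / (10.67·L)]^(1/1.852)
Q = [6.31·135^1.852·0.413^4.8704 / (10.67·2010)]^0.540 = 0.1635 m³/s

Q ≈ 0.164 m³/s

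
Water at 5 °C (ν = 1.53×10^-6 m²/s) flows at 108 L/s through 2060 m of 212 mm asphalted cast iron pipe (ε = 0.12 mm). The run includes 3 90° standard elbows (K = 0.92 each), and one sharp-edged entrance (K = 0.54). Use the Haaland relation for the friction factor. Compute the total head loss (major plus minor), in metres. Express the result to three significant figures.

V = 4Q/(πD²) = 3.060 m/s; V²/2g = 0.4771 m
Re = 4.24×10^5, ε/D = 5.66×10^-4 → f = 0.01811 (Haaland)
Major: h_f = f(L/D)·V²/2g = 0.01811·9717·0.4771 = 83.97 m
Minor: ΣK = 3.30; h_m = ΣK·V²/2g = 1.574 m
Total H_L = 83.97 + 1.574 = 85.55 m

H_L ≈ 85.5 m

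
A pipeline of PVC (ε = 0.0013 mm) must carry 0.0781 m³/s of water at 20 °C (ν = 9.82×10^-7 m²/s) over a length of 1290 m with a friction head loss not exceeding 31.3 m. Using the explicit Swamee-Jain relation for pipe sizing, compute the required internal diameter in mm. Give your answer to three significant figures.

D ≈ 196 mm

Swamee-Jain (Type III): D = 0.66·[ε^1.25·(LQ²/(gh_f))^4.75 + ν·Q^9.4·(L/(gh_f))^5.2]^0.04
LQ²/(gh_f) = 0.02563; L/(gh_f) = 4.201
Term 1 = ε^1.25·(…)^4.75 = 1.21×10^-15; Term 2 = ν·Q^9.4·(…)^5.2 = 6.68×10^-14
D = 0.66·(1.21×10^-15 + 6.68×10^-14)^0.04 = 0.1963 m = 196 mm
Check: V = 2.58 m/s, Re = 5.16×10^5, f = 0.01313, h_f = 29.3 m ≈ 31.3 m ✓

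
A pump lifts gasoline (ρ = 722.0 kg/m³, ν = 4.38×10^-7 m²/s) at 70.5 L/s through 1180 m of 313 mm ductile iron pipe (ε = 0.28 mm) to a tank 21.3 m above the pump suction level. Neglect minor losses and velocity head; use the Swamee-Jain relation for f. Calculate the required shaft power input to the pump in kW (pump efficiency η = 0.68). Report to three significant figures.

V = 4Q/(πD²) = 0.9162 m/s; Re = 6.55×10^5; ε/D = 8.95×10^-4; f = 0.01972
h_f = f(L/D)V²/2g = 3.181 m
Total head H = z + h_f = 21.3 + 3.181 = 24.48 m
P_hyd = ρgQH = 722.0·9.81·0.0705·24.48 = 12.22 kW
P_shaft = P_hyd/η = 12.22/0.68 = 17.98 kW

P_shaft ≈ 18.0 kW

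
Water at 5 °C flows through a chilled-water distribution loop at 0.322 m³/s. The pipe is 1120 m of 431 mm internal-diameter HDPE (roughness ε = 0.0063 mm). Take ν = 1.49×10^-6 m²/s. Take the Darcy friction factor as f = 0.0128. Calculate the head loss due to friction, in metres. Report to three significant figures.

h_f ≈ 8.26 m

V = 4Q/(πD²) = 4·0.322/(π·0.431²) = 2.207 m/s
h_f = f(L/D)V²/(2g) = 0.01280·(1120/0.431)·2.207²/(2·9.81) = 8.258 m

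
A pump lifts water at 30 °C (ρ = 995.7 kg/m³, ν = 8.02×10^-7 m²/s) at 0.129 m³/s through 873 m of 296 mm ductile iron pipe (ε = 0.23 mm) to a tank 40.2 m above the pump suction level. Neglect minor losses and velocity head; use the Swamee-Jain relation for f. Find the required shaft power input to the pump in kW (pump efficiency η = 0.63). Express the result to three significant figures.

V = 4Q/(πD²) = 1.875 m/s; Re = 6.92×10^5; ε/D = 7.77×10^-4; f = 0.01911
h_f = f(L/D)V²/2g = 10.10 m
Total head H = z + h_f = 40.2 + 10.10 = 50.30 m
P_hyd = ρgQH = 995.7·9.81·0.129·50.30 = 63.38 kW
P_shaft = P_hyd/η = 63.38/0.63 = 100.6 kW

P_shaft ≈ 101 kW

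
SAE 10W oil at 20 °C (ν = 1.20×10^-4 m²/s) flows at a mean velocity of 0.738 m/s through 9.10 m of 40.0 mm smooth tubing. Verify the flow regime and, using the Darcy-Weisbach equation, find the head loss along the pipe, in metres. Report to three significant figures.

Re = VD/ν = 0.738·0.04000/1.20×10^-4 = 246 → laminar (Re < 2300)
f = 64/Re = 0.2602
h_f = f(L/D)V²/(2g) = 0.2602·(9.10/0.04000)·0.738²/(2·9.81) = 1.643 m

h_f ≈ 1.64 m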